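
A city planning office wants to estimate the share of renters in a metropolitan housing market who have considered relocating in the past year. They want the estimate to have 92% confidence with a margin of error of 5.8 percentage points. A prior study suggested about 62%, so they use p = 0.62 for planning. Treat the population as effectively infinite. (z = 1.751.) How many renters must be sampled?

With p = 0.62, p(1−p) = 0.2356.
n = z²·p(1−p)/E² = 1.751² × 0.2356 / 0.058² = 3.0660 × 0.2356 / 0.003364 ≈ 214.73.
Rounding up gives n = 215.

215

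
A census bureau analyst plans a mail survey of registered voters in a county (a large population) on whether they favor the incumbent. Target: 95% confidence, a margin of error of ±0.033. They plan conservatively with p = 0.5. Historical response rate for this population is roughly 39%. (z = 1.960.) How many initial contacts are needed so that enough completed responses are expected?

Completed interviews needed: n₀ = 1.960² × 0.2500 / 0.033² ≈ 881.91 → 882.
At a 39% response rate, contacts needed = 882 / 0.39 ≈ 2261.54 → 2262.

2262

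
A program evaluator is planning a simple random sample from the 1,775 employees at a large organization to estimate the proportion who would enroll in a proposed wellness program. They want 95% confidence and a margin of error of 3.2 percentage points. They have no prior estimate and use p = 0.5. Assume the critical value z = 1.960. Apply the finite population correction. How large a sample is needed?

614

Unadjusted: n₀ = 1.960² × 0.50 × 0.50 / 0.032² ≈ 937.89, so n₀ = 938.
Finite population correction with N = 1,775: n = n₀ / (1 + (n₀−1)/N) = 938 / (1 + 937/1775) = 938 / 1.5279 ≈ 613.92.
Rounding up, n = 614.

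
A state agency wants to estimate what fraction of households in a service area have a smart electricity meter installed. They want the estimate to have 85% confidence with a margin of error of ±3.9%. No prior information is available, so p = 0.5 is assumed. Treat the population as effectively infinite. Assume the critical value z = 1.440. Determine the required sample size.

341

With p = 0.5, p(1−p) = 0.25.
n = z²·p(1−p)/E² = 1.440² × 0.2500 / 0.039² = 2.0736 × 0.2500 / 0.001521 ≈ 340.83.
Rounding up gives n = 341.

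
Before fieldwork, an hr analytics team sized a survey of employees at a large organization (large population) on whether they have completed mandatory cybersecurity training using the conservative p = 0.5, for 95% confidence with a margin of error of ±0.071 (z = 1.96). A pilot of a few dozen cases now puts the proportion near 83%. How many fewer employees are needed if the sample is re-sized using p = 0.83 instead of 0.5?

83

Conservative (p = 0.5): n = 1.96² × 0.25 / 0.071² ≈ 190.52 → 191.
Using p = 0.83: p(1−p) = 0.1411, so n = 1.96² × 0.1411 / 0.071² ≈ 107.53 → 108.
Reduction: 191 − 108 = 83.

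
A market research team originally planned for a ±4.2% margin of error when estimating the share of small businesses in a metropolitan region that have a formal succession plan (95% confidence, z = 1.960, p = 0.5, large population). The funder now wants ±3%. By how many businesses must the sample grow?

523

At ±4.2%: n = 1.960² × 0.2500 / 0.042² ≈ 544.44 → 545.
At ±3%: n = 1.960² × 0.2500 / 0.030² ≈ 1067.11 → 1068.
Additional respondents: 1068 − 545 = 523.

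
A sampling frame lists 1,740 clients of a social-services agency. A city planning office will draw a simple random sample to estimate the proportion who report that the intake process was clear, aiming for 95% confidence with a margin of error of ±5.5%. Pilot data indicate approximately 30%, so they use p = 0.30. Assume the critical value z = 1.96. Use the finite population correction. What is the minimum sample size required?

Unadjusted: n₀ = 1.96² × 0.30 × 0.70 / 0.055² ≈ 266.69, so n₀ = 267.
Finite population correction with N = 1,740: n = n₀ / (1 + (n₀−1)/N) = 267 / (1 + 266/1740) = 267 / 1.1529 ≈ 231.60.
Rounding up, n = 232.

232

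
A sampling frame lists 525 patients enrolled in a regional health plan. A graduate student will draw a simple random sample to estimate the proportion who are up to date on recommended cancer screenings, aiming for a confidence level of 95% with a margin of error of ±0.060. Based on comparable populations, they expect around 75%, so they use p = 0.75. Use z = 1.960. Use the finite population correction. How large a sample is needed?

146

Unadjusted: n₀ = 1.960² × 0.75 × 0.25 / 0.060² ≈ 200.08, so n₀ = 201.
Finite population correction with N = 525: n = n₀ / (1 + (n₀−1)/N) = 201 / (1 + 200/525) = 201 / 1.3810 ≈ 145.55.
Rounding up, n = 146.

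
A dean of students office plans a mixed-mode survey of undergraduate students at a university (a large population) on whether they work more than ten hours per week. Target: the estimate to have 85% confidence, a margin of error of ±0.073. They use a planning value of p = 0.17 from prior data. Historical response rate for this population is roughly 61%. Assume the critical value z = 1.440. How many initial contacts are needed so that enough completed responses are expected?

Completed interviews needed: n₀ = 1.440² × 0.1411 / 0.073² ≈ 54.90 → 55.
At a 61% response rate, contacts needed = 55 / 0.61 ≈ 90.16 → 91.

91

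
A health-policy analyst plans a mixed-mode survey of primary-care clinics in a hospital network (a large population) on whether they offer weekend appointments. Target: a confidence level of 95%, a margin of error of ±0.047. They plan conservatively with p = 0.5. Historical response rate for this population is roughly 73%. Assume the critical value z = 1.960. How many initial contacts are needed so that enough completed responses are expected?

Completed interviews needed: n₀ = 1.960² × 0.2500 / 0.047² ≈ 434.77 → 435.
At a 73% response rate, contacts needed = 435 / 0.73 ≈ 595.89 → 596.

596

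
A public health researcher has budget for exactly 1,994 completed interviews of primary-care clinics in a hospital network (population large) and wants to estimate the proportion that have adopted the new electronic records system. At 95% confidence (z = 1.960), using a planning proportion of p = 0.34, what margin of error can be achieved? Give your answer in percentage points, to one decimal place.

SE(p̂) = √[p(1−p)/n] = √[0.2244/1994] = 0.01061.
E = z × SE = 1.960 × 0.01061 = 0.02079, or 2.1 percentage points.

2.1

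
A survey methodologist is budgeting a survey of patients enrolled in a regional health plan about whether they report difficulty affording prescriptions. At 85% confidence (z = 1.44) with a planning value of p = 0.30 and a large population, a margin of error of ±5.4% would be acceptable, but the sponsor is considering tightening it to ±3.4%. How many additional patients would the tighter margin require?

At ±5.4%: n = 1.44² × 0.2100 / 0.054² ≈ 149.33 → 150.
At ±3.4%: n = 1.44² × 0.2100 / 0.034² ≈ 376.69 → 377.
Additional respondents: 377 − 150 = 227.

227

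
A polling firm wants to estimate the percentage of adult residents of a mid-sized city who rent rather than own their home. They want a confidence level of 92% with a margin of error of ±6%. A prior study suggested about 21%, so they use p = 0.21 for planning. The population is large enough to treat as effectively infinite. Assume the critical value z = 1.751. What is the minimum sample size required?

142

With p = 0.21, p(1−p) = 0.1659.
n = z²·p(1−p)/E² = 1.751² × 0.1659 / 0.060² = 3.0660 × 0.1659 / 0.003600 ≈ 141.29.
Rounding up gives n = 142.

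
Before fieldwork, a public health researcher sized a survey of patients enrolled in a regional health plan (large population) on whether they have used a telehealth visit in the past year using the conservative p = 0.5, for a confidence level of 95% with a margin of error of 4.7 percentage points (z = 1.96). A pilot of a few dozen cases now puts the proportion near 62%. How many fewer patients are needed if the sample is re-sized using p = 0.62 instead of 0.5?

25

Conservative (p = 0.5): n = 1.96² × 0.25 / 0.047² ≈ 434.77 → 435.
Using p = 0.62: p(1−p) = 0.2356, so n = 1.96² × 0.2356 / 0.047² ≈ 409.72 → 410.
Reduction: 435 − 410 = 25.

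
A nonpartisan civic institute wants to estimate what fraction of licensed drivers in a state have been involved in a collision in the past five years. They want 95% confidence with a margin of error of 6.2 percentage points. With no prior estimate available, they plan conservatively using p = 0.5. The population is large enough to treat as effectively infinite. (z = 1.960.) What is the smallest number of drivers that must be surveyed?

With p = 0.5, p(1−p) = 0.25.
n = z²·p(1−p)/E² = 1.960² × 0.2500 / 0.062² = 3.8416 × 0.2500 / 0.003844 ≈ 249.84.
Rounding up gives n = 250.

250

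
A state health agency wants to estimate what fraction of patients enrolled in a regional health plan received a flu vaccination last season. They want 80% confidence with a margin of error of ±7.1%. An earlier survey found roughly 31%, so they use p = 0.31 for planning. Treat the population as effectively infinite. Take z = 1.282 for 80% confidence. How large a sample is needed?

70

With p = 0.31, p(1−p) = 0.2139.
n = z²·p(1−p)/E² = 1.282² × 0.2139 / 0.071² = 1.6435 × 0.2139 / 0.005041 ≈ 69.74.
Rounding up gives n = 70.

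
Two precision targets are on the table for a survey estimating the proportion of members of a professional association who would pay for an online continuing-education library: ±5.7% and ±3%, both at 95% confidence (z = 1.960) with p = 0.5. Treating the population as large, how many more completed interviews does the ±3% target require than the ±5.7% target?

At ±5.7%: n = 1.960² × 0.2500 / 0.057² ≈ 295.60 → 296.
At ±3%: n = 1.960² × 0.2500 / 0.030² ≈ 1067.11 → 1068.
Additional respondents: 1068 − 296 = 772.

772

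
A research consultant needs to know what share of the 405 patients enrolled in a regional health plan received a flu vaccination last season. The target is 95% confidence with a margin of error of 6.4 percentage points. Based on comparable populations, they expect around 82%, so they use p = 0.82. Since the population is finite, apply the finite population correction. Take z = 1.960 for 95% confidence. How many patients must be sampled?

Unadjusted: n₀ = 1.960² × 0.82 × 0.18 / 0.064² ≈ 138.43, so n₀ = 139.
Finite population correction with N = 405: n = n₀ / (1 + (n₀−1)/N) = 139 / (1 + 138/405) = 139 / 1.3407 ≈ 103.67.
Rounding up, n = 104.

104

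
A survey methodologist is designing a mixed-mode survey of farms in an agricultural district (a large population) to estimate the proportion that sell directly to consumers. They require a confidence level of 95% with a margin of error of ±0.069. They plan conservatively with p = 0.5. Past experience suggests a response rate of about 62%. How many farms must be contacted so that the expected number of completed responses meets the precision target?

326

For 95% confidence, z = 1.960.
Completed interviews needed: n₀ = 1.960² × 0.2500 / 0.069² ≈ 201.72 → 202.
At a 62% response rate, contacts needed = 202 / 0.62 ≈ 325.81 → 326.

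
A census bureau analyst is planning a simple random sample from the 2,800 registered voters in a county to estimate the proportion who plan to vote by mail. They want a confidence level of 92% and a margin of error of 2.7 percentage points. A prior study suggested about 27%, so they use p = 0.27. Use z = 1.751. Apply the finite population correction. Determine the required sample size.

Unadjusted: n₀ = 1.751² × 0.27 × 0.73 / 0.027² ≈ 828.96, so n₀ = 829.
Finite population correction with N = 2,800: n = n₀ / (1 + (n₀−1)/N) = 829 / (1 + 828/2800) = 829 / 1.2957 ≈ 639.80.
Rounding up, n = 640.

640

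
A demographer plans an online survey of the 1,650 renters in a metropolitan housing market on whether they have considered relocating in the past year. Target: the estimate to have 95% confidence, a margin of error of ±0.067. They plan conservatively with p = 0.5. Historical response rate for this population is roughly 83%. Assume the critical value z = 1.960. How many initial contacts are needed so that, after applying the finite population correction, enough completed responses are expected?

Completed interviews needed (unadjusted): n₀ = 1.960² × 0.2500 / 0.067² ≈ 213.95 → 214.
FPC for N = 1,650: n = 214 / (1 + 213/1650) = 214 / 1.1291 ≈ 189.53 → 190.
At an 83% response rate, contacts needed = 190 / 0.83 ≈ 228.92 → 229.

229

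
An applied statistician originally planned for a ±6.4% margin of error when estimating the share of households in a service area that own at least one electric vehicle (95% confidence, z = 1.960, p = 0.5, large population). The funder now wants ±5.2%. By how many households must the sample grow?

121

At ±6.4%: n = 1.960² × 0.2500 / 0.064² ≈ 234.47 → 235.
At ±5.2%: n = 1.960² × 0.2500 / 0.052² ≈ 355.18 → 356.
Additional respondents: 356 − 235 = 121.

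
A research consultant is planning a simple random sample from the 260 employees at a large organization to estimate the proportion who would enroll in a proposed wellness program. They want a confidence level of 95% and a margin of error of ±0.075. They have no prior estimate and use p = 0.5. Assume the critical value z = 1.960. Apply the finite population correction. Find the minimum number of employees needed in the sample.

Unadjusted: n₀ = 1.960² × 0.50 × 0.50 / 0.075² ≈ 170.74, so n₀ = 171.
Finite population correction with N = 260: n = n₀ / (1 + (n₀−1)/N) = 171 / (1 + 170/260) = 171 / 1.6538 ≈ 103.40.
Rounding up, n = 104.

104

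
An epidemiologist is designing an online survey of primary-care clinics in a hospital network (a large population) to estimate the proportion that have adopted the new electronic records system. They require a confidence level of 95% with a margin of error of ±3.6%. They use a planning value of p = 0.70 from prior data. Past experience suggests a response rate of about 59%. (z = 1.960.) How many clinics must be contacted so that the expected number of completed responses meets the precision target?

1056

Completed interviews needed: n₀ = 1.960² × 0.2100 / 0.036² ≈ 622.48 → 623.
At a 59% response rate, contacts needed = 623 / 0.59 ≈ 1055.93 → 1056.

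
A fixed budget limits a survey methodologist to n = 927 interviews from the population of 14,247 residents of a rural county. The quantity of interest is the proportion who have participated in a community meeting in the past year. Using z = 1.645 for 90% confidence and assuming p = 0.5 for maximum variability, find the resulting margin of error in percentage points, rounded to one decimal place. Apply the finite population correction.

2.6

Finite-population factor: (N−n)/(N−1) = (14247−927)/(14247−1) = 0.9350.
SE(p̂) = √[p(1−p)/n · (N−n)/(N−1)] = √[0.2500/927 × 0.9350] = 0.01588.
E = z × SE = 1.645 × 0.01588 = 0.02612 ≈ 2.6 percentage points.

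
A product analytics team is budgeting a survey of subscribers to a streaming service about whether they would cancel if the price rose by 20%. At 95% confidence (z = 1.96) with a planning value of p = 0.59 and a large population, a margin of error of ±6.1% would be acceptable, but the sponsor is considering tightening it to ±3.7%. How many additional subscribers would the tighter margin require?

At ±6.1%: n = 1.96² × 0.2419 / 0.061² ≈ 249.74 → 250.
At ±3.7%: n = 1.96² × 0.2419 / 0.037² ≈ 678.80 → 679.
Additional respondents: 679 − 250 = 429.

429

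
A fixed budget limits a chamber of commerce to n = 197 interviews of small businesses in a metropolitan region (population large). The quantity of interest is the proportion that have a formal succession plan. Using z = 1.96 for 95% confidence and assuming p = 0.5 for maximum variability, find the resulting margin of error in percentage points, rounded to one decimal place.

7.0

SE(p̂) = √[p(1−p)/n] = √[0.2500/197] = 0.03562.
E = z × SE = 1.96 × 0.03562 = 0.06982, or 7.0 percentage points.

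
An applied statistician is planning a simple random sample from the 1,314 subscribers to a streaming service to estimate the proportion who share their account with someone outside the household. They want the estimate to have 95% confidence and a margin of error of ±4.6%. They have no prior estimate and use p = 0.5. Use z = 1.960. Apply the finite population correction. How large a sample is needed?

338

Unadjusted: n₀ = 1.960² × 0.50 × 0.50 / 0.046² ≈ 453.88, so n₀ = 454.
Finite population correction with N = 1,314: n = n₀ / (1 + (n₀−1)/N) = 454 / (1 + 453/1314) = 454 / 1.3447 ≈ 337.61.
Rounding up, n = 338.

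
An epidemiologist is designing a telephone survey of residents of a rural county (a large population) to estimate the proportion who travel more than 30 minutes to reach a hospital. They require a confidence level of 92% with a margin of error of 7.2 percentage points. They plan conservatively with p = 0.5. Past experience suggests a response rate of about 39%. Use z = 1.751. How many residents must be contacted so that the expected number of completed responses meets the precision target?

380

Completed interviews needed: n₀ = 1.751² × 0.2500 / 0.072² ≈ 147.86 → 148.
At a 39% response rate, contacts needed = 148 / 0.39 ≈ 379.49 → 380.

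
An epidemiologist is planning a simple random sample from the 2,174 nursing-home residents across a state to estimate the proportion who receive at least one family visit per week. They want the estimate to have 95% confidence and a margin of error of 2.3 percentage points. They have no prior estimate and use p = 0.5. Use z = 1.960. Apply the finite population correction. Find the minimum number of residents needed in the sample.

Unadjusted: n₀ = 1.960² × 0.50 × 0.50 / 0.023² ≈ 1815.50, so n₀ = 1816.
Finite population correction with N = 2,174: n = n₀ / (1 + (n₀−1)/N) = 1816 / (1 + 1815/2174) = 1816 / 1.8349 ≈ 989.72.
Rounding up, n = 990.

990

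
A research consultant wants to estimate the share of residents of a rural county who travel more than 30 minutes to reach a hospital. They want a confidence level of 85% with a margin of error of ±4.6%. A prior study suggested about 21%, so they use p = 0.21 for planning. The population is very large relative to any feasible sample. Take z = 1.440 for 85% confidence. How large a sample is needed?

With p = 0.21, p(1−p) = 0.1659.
n = z²·p(1−p)/E² = 1.440² × 0.1659 / 0.046² = 2.0736 × 0.1659 / 0.002116 ≈ 162.58.
Rounding up gives n = 163.

163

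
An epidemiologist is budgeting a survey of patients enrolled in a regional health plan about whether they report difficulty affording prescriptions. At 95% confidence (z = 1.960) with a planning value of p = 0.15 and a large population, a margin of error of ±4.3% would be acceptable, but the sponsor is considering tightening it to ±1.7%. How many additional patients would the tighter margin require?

At ±4.3%: n = 1.960² × 0.1275 / 0.043² ≈ 264.90 → 265.
At ±1.7%: n = 1.960² × 0.1275 / 0.017² ≈ 1694.82 → 1695.
Additional respondents: 1695 − 265 = 1430.

1430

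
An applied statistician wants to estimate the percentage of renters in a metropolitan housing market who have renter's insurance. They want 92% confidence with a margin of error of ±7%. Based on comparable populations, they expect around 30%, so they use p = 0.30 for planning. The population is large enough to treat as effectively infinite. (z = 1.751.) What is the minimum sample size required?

With p = 0.30, p(1−p) = 0.2100.
n = z²·p(1−p)/E² = 1.751² × 0.2100 / 0.070² = 3.0660 × 0.2100 / 0.004900 ≈ 131.40.
Rounding up gives n = 132.

132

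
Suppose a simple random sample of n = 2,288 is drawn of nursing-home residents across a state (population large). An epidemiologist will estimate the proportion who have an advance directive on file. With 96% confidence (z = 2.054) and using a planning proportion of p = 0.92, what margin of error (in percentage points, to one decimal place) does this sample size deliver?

SE(p̂) = √[p(1−p)/n] = √[0.0736/2288] = 0.00567.
E = z × SE = 2.054 × 0.00567 = 0.01165, or 1.2 percentage points.

1.2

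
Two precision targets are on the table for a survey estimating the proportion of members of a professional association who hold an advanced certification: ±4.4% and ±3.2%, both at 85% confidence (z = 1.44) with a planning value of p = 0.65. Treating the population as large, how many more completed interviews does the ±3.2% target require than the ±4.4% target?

217

At ±4.4%: n = 1.44² × 0.2275 / 0.044² ≈ 243.67 → 244.
At ±3.2%: n = 1.44² × 0.2275 / 0.032² ≈ 460.69 → 461.
Additional respondents: 461 − 244 = 217.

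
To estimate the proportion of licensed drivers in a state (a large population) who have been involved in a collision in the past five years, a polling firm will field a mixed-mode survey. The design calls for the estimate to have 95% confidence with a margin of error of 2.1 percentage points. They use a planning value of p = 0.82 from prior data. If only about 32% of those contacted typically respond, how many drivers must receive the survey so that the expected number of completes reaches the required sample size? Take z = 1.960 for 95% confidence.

4019

Completed interviews needed: n₀ = 1.960² × 0.1476 / 0.021² ≈ 1285.76 → 1286.
At a 32% response rate, contacts needed = 1286 / 0.32 ≈ 4018.75 → 4019.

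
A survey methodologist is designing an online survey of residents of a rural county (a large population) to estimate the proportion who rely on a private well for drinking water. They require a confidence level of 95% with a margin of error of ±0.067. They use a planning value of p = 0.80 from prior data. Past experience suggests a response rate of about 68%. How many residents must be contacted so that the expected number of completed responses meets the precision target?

For 95% confidence, z = 1.960.
Completed interviews needed: n₀ = 1.960² × 0.1600 / 0.067² ≈ 136.92 → 137.
At a 68% response rate, contacts needed = 137 / 0.68 ≈ 201.47 → 202.

202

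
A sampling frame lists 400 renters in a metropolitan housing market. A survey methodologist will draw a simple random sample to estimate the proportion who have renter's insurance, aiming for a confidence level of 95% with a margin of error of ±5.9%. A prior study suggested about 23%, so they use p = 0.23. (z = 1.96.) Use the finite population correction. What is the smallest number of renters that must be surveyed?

132

Unadjusted: n₀ = 1.96² × 0.23 × 0.77 / 0.059² ≈ 195.45, so n₀ = 196.
Finite population correction with N = 400: n = n₀ / (1 + (n₀−1)/N) = 196 / (1 + 195/400) = 196 / 1.4875 ≈ 131.76.
Rounding up, n = 132.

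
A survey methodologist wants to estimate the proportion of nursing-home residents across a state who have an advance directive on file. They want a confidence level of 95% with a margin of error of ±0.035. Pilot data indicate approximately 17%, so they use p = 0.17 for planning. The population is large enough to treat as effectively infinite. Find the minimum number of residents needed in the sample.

For 95% confidence, z = 1.960.
With p = 0.17, p(1−p) = 0.1411.
n = z²·p(1−p)/E² = 1.960² × 0.1411 / 0.035² = 3.8416 × 0.1411 / 0.001225 ≈ 442.49.
Rounding up gives n = 443.

443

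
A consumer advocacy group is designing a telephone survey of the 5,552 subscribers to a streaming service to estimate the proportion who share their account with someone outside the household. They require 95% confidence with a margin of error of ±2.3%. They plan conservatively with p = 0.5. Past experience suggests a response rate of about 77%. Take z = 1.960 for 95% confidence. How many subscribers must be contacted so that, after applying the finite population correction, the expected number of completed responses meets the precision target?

Completed interviews needed (unadjusted): n₀ = 1.960² × 0.2500 / 0.023² ≈ 1815.50 → 1816.
FPC for N = 5,552: n = 1816 / (1 + 1815/5552) = 1816 / 1.3269 ≈ 1368.59 → 1369.
At a 77% response rate, contacts needed = 1369 / 0.77 ≈ 1777.92 → 1778.

1778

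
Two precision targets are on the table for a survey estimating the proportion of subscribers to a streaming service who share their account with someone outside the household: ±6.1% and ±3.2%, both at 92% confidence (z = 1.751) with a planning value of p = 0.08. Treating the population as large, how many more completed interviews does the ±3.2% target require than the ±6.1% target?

At ±6.1%: n = 1.751² × 0.0736 / 0.061² ≈ 60.64 → 61.
At ±3.2%: n = 1.751² × 0.0736 / 0.032² ≈ 220.37 → 221.
Additional respondents: 221 − 61 = 160.

160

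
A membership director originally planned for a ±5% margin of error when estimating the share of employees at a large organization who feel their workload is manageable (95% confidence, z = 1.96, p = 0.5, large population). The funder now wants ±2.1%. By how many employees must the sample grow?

1793

At ±5%: n = 1.96² × 0.2500 / 0.050² ≈ 384.16 → 385.
At ±2.1%: n = 1.96² × 0.2500 / 0.021² ≈ 2177.78 → 2178.
Additional respondents: 2178 − 385 = 1793.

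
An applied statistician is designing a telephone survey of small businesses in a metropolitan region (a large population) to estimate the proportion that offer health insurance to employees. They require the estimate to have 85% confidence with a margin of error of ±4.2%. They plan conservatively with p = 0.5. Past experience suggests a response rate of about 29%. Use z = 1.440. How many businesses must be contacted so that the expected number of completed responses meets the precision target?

Completed interviews needed: n₀ = 1.440² × 0.2500 / 0.042² ≈ 293.88 → 294.
At a 29% response rate, contacts needed = 294 / 0.29 ≈ 1013.79 → 1014.

1014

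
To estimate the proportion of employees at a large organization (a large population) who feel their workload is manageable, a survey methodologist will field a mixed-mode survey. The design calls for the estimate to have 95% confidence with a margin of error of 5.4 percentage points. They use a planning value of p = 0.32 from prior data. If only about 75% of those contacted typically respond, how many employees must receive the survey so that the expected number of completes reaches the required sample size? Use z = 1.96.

Completed interviews needed: n₀ = 1.96² × 0.2176 / 0.054² ≈ 286.67 → 287.
At a 75% response rate, contacts needed = 287 / 0.75 ≈ 382.67 → 383.

383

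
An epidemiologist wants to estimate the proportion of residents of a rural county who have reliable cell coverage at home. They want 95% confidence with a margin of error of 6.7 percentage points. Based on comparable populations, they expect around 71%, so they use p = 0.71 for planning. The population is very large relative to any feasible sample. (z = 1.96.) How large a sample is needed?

177

With p = 0.71, p(1−p) = 0.2059.
n = z²·p(1−p)/E² = 1.96² × 0.2059 / 0.067² = 3.8416 × 0.2059 / 0.004489 ≈ 176.21.
Rounding up gives n = 177.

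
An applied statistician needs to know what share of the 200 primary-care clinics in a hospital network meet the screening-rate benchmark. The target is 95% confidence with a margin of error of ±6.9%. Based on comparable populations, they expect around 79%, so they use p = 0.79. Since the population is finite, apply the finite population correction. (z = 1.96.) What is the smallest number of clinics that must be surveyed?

Unadjusted: n₀ = 1.96² × 0.79 × 0.21 / 0.069² ≈ 133.86, so n₀ = 134.
Finite population correction with N = 200: n = n₀ / (1 + (n₀−1)/N) = 134 / (1 + 133/200) = 134 / 1.6650 ≈ 80.48.
Rounding up, n = 81.

81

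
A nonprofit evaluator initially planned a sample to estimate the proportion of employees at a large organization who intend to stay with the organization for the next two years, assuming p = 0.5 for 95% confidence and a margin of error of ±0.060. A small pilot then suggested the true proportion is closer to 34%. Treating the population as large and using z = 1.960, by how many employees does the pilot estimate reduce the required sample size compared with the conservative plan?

Conservative (p = 0.5): n = 1.960² × 0.25 / 0.060² ≈ 266.78 → 267.
Using p = 0.34: p(1−p) = 0.2244, so n = 1.960² × 0.2244 / 0.060² ≈ 239.46 → 240.
Reduction: 267 − 240 = 27.

27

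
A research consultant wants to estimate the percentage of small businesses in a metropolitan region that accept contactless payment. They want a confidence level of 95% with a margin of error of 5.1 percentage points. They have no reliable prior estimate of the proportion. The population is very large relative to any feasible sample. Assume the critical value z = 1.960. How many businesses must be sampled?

With no prior estimate, use p = 0.5, giving p(1−p) = 0.25.
n = z²·p(1−p)/E² = 1.960² × 0.2500 / 0.051² = 3.8416 × 0.2500 / 0.002601 ≈ 369.24.
Rounding up gives n = 370.

370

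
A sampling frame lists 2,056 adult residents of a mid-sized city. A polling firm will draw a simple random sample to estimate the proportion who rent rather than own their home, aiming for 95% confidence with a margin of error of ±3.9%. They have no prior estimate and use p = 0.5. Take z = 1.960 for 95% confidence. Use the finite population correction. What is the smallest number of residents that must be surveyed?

Unadjusted: n₀ = 1.960² × 0.50 × 0.50 / 0.039² ≈ 631.43, so n₀ = 632.
Finite population correction with N = 2,056: n = n₀ / (1 + (n₀−1)/N) = 632 / (1 + 631/2056) = 632 / 1.3069 ≈ 483.58.
Rounding up, n = 484.

484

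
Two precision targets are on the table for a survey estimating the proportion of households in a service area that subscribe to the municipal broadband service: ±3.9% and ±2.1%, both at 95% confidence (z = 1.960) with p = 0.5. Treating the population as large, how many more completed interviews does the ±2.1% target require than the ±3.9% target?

At ±3.9%: n = 1.960² × 0.2500 / 0.039² ≈ 631.43 → 632.
At ±2.1%: n = 1.960² × 0.2500 / 0.021² ≈ 2177.78 → 2178.
Additional respondents: 2178 − 632 = 1546.

1546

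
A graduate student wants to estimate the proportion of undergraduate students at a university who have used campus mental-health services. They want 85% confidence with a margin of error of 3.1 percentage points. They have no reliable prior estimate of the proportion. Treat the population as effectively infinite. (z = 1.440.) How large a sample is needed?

With no prior estimate, use p = 0.5, giving p(1−p) = 0.25.
n = z²·p(1−p)/E² = 1.440² × 0.2500 / 0.031² = 2.0736 × 0.2500 / 0.000961 ≈ 539.44.
Rounding up gives n = 540.

540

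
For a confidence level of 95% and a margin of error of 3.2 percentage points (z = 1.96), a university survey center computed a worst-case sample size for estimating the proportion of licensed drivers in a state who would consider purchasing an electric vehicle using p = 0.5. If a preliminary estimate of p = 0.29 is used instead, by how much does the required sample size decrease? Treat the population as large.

165

Conservative (p = 0.5): n = 1.96² × 0.25 / 0.032² ≈ 937.89 → 938.
Using p = 0.29: p(1−p) = 0.2059, so n = 1.96² × 0.2059 / 0.032² ≈ 772.45 → 773.
Reduction: 938 − 773 = 165.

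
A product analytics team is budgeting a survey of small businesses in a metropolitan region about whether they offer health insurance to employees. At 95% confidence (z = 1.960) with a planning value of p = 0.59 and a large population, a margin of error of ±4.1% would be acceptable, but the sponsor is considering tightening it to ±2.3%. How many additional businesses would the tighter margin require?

1204

At ±4.1%: n = 1.960² × 0.2419 / 0.041² ≈ 552.82 → 553.
At ±2.3%: n = 1.960² × 0.2419 / 0.023² ≈ 1756.68 → 1757.
Additional respondents: 1757 − 553 = 1204.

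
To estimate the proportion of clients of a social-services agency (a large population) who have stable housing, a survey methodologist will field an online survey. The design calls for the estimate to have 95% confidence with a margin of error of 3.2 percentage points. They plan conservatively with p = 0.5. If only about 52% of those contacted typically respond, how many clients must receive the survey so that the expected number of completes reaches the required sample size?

For 95% confidence, z = 1.960.
Completed interviews needed: n₀ = 1.960² × 0.2500 / 0.032² ≈ 937.89 → 938.
At a 52% response rate, contacts needed = 938 / 0.52 ≈ 1803.85 → 1804.

1804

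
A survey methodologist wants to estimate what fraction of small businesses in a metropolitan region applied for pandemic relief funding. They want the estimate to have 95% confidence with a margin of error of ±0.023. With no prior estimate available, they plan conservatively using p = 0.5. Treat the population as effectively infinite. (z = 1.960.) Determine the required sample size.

With p = 0.5, p(1−p) = 0.25.
n = z²·p(1−p)/E² = 1.960² × 0.2500 / 0.023² = 3.8416 × 0.2500 / 0.000529 ≈ 1815.50.
Rounding up gives n = 1816.

1816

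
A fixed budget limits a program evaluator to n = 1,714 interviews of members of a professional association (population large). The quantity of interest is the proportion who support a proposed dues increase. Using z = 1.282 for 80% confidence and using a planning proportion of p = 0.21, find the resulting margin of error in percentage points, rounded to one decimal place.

1.3

SE(p̂) = √[p(1−p)/n] = √[0.1659/1714] = 0.00984.
E = z × SE = 1.282 × 0.00984 = 0.01261, or 1.3 percentage points.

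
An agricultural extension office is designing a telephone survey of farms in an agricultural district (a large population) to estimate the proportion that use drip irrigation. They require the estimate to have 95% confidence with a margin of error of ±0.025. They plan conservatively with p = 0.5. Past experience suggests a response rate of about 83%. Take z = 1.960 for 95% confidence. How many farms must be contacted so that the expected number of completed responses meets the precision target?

Completed interviews needed: n₀ = 1.960² × 0.2500 / 0.025² ≈ 1536.64 → 1537.
At an 83% response rate, contacts needed = 1537 / 0.83 ≈ 1851.81 → 1852.

1852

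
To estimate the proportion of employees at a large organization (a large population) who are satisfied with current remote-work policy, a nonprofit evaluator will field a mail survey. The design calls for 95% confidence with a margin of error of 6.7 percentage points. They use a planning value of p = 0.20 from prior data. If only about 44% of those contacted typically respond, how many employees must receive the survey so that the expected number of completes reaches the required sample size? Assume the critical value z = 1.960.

Completed interviews needed: n₀ = 1.960² × 0.1600 / 0.067² ≈ 136.92 → 137.
At a 44% response rate, contacts needed = 137 / 0.44 ≈ 311.36 → 312.

312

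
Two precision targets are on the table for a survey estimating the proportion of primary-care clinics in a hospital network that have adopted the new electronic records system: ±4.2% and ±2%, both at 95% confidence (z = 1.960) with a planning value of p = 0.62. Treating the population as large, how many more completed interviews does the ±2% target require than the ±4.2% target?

1749

At ±4.2%: n = 1.960² × 0.2356 / 0.042² ≈ 513.08 → 514.
At ±2%: n = 1.960² × 0.2356 / 0.020² ≈ 2262.70 → 2263.
Additional respondents: 2263 − 514 = 1749.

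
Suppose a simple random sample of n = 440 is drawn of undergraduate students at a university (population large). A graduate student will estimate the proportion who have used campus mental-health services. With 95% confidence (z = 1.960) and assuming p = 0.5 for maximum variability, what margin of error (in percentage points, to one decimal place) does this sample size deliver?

SE(p̂) = √[p(1−p)/n] = √[0.2500/440] = 0.02384.
E = z × SE = 1.960 × 0.02384 = 0.04672, or 4.7 percentage points.

4.7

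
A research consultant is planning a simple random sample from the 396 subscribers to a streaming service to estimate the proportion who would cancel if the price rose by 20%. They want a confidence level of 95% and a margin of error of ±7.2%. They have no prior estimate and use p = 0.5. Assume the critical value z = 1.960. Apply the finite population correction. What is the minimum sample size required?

127

Unadjusted: n₀ = 1.960² × 0.50 × 0.50 / 0.072² ≈ 185.26, so n₀ = 186.
Finite population correction with N = 396: n = n₀ / (1 + (n₀−1)/N) = 186 / (1 + 185/396) = 186 / 1.4672 ≈ 126.77.
Rounding up, n = 127.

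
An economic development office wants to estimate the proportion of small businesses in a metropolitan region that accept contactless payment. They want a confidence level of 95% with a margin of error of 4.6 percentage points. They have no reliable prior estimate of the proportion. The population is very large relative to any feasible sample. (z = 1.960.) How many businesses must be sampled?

454

With no prior estimate, use p = 0.5, giving p(1−p) = 0.25.
n = z²·p(1−p)/E² = 1.960² × 0.2500 / 0.046² = 3.8416 × 0.2500 / 0.002116 ≈ 453.88.
Rounding up gives n = 454.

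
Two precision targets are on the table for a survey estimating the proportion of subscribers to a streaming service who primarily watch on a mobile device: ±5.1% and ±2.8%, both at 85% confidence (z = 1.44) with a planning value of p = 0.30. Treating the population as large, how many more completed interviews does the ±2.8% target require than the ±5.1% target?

388

At ±5.1%: n = 1.44² × 0.2100 / 0.051² ≈ 167.42 → 168.
At ±2.8%: n = 1.44² × 0.2100 / 0.028² ≈ 555.43 → 556.
Additional respondents: 556 − 168 = 388.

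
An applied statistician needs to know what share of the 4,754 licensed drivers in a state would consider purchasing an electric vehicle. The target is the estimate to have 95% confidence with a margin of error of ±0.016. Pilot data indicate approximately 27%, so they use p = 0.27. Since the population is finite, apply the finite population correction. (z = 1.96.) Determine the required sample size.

Unadjusted: n₀ = 1.96² × 0.27 × 0.73 / 0.016² ≈ 2957.73, so n₀ = 2958.
Finite population correction with N = 4,754: n = n₀ / (1 + (n₀−1)/N) = 2958 / (1 + 2957/4754) = 2958 / 1.6220 ≈ 1823.67.
Rounding up, n = 1824.

1824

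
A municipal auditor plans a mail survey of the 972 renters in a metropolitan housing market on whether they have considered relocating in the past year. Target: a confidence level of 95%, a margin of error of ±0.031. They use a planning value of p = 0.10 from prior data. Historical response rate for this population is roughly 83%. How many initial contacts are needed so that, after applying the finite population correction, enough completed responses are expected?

For 95% confidence, z = 1.960.
Completed interviews needed (unadjusted): n₀ = 1.960² × 0.0900 / 0.031² ≈ 359.78 → 360.
FPC for N = 972: n = 360 / (1 + 359/972) = 360 / 1.3693 ≈ 262.90 → 263.
At an 83% response rate, contacts needed = 263 / 0.83 ≈ 316.87 → 317.

317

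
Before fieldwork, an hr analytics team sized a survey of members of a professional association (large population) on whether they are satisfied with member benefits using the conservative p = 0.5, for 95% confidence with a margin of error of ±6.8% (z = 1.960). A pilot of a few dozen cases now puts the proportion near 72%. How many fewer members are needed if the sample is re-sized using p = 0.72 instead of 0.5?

40

Conservative (p = 0.5): n = 1.960² × 0.25 / 0.068² ≈ 207.70 → 208.
Using p = 0.72: p(1−p) = 0.2016, so n = 1.960² × 0.2016 / 0.068² ≈ 167.49 → 168.
Reduction: 208 − 168 = 40.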